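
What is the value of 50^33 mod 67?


p = 67 is prime and the exponent is (p-1)/2 = 33, so by Euler's criterion 50^33 = (50/67) = +1 or -1 mod 67.
Compute by square-and-multiply:
  33 = 32 + 1 (binary 100001)
  Repeated squaring mod 67: 50^1 = 50, 50^2 = 21, 50^4 = 39, 50^8 = 47, 50^16 = 65, 50^32 = 4
  50^33 = 50^32 * 50^1 = 4 * 50 mod 67
    4 * 50 = 200 = 66 mod 67
  50^33 = 66 mod 67
Result 66 = p - 1 = -1 mod 67: 50 is a quadratic non-residue mod 67. As a residue in [0, p-1] the value is 66.
50^33 mod 67 = 66

66


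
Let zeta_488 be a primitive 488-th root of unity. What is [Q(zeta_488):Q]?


The degree equals Euler's totient phi(488).
488 = 2^3 * 61
phi(488) = 240

240


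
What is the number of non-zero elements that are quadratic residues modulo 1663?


For prime p, the number of non-zero quadratic residues is (p-1)/2.
= (1663-1)/2
= 831

831


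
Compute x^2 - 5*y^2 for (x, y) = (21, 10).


x^2 - d*y^2
= 21^2 - 5*10^2
= 441 - 500
= -59

-59


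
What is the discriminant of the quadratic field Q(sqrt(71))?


For K = Q(sqrt(d)) with d squarefree: disc(K) = d if d = 1 mod 4, and disc(K) = 4d if d = 2 or 3 mod 4.
Here d = 71, and d mod 4 = 3.
d = 3 mod 4, not 1 (O_K = Z[sqrt(d)]), so disc(K) = 4d = 4 * (71) = 284

284


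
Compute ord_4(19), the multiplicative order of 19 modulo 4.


We want ord_4(19), the smallest k >= 1 with 19^k = 1 mod 4.
n = 4 = 2^2, phi(4) = 2; the order divides phi(n).
Divisors of 2: 1, 2
Repeated squaring mod 4: 19^1 = 3, 19^2 = 1
Test divisors in increasing order:
  k=1: 19^1 = 3 mod 4
  k=2: 19^2 = 1 mod 4  <- first divisor giving 1
Order = 2

2


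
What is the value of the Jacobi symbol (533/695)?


Compute (533/695) via quadratic reciprocity:
  reciprocity: (533/695) -> +(695/533)
  reduce: (162/533)
  pull out 2: (2/533) = -1  (since 533 mod 8 = 5)
  reciprocity: (81/533) -> +(533/81)
  reduce: (47/81)
  reciprocity: (47/81) -> +(81/47)
  reduce: (34/47)
  pull out 2: (2/47) = +1  (since 47 mod 8 = 7)
  reciprocity: (17/47) -> +(47/17)
  reduce: (13/17)
  reciprocity: (13/17) -> +(17/13)
  reduce: (4/13)
  pull out 2: (2/13) = -1  (since 13 mod 8 = 5)
  pull out 2: (2/13) = -1  (since 13 mod 8 = 5)
  (1/13) = 1
Product of signs = -1

-1


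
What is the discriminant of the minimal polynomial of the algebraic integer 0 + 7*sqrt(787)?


The element 0 + 7*sqrt(787) has minimal polynomial:
x^2 + 0*x - 38563
Discriminant = (0)^2 - 4*(-38563)
= 0 + 154252
= 154252

154252


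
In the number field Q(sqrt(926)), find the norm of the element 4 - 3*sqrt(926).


N(a + b*sqrt(d)) = a^2 - d*b^2
= (4)^2 - (926)*(-3)^2
= 16 - 8334
= -8318

-8318


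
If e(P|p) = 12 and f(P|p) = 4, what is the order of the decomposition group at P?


|D_P| = e * f
= 12 * 4
= 48

48


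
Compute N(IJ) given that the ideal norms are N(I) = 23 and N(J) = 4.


N(IJ) = N(I) * N(J)
= 23 * 4
= 92

92


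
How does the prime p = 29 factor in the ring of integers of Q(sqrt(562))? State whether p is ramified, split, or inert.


K = Q(sqrt(562)). Since d mod 4 = 2, disc(K) = 2248.
Check p | disc: 2248 mod 29 = 15.
p does not divide disc. Compute Legendre symbol (d/p):
11^((29-1)/2) mod 29 = -1
(d/p) = -1, so p is inert: (p) stays prime with e=1, f=2, g=1.
Therefore p is inert.

inert


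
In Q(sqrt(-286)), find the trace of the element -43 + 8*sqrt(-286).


Tr(a + b*sqrt(d)) = (a + b*sqrt(d)) + (a - b*sqrt(d)) = 2a
= 2 * (-43)
= -86

-86


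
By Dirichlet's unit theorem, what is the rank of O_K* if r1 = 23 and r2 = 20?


By Dirichlet's unit theorem:
rank = r1 + r2 - 1
= 23 + 20 - 1
= 42

42


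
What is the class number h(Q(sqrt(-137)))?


K = Q(sqrt(-137)). d mod 4 = 3, so D = disc(K) = 4d = -548
h(K) equals the number of primitive reduced positive-definite forms (a, b, c) = a*x^2 + b*x*y + c*y^2 with b^2 - 4ac = D,
where reduced means |b| <= a <= c, with b >= 0 whenever |b| = a or a = c, and primitive means gcd(a, b, c) = 1.
Reduced forces 3a^2 <= |D| = 548, so 1 <= a <= 13; b must have the parity of D, and c = (b^2 - D)/(4a) must be an integer >= a.
Enumerate a = 1..13, b in [-a, a]:
  a=1: (1, 0, 137)  [1]
  a=2: (2, 2, 69)  [1]
  a=3: (3, -2, 46), (3, 2, 46)  [2]
  a=4..5: none
  a=6: (6, -2, 23), (6, 2, 23)  [2]
  a=7..8: none
  a=9: (9, -8, 17), (9, 8, 17)  [2]
  a=10..13: none
Total reduced forms: 1 + 1 + 2 + 2 + 2 = 8
h = 8

8


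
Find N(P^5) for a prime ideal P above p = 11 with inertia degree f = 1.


N(P^a) = p^(a*f)
= 11^(5*1)
= 11^5
= 161051

161051


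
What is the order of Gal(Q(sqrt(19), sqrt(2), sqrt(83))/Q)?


The 3 square roots of distinct primes are multiplicatively independent over Q,
so [K:Q] = 2^3 and Gal(K/Q) is isomorphic to (Z/2Z)^3.
|Gal| = 2^3 = 8

8


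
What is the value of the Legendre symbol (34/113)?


p = 113 is prime, so compute (34/113) with the reciprocity algorithm (Jacobi-symbol steps: pull out 2s via (2/n), flip via reciprocity, reduce):
  pull out 2: (2/113) = +1  (since 113 mod 8 = 1)
  reciprocity: (17/113) -> +(113/17)
  reduce: (11/17)
  reciprocity: (11/17) -> +(17/11)
  reduce: (6/11)
  pull out 2: (2/11) = -1  (since 11 mod 8 = 3)
  reciprocity: (3/11) -> -(11/3)
  reduce: (2/3)
  pull out 2: (2/3) = -1  (since 3 mod 8 = 3)
  (1/3) = 1
Product of signs = -1
(34/113) = -1

-1


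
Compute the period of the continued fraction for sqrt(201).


Run the CF algorithm for sqrt(201).
a_0 = floor(sqrt(201)) = 14; set m_0=0, q_0=1.
Recurrence: m' = q*a - m,  q' = (d - m'^2)/q,  a' = floor((a_0 + m')/q').
  step 1: m=14, q=5, a=5
  step 2: m=11, q=16, a=1
  step 3: m=5, q=11, a=1
  step 4: m=6, q=15, a=1
  step 5: m=9, q=8, a=2
  step 6: m=7, q=19, a=1
  step 7: m=12, q=3, a=8
  step 8: m=12, q=19, a=1
  step 9: m=7, q=8, a=2
  step 10: m=9, q=15, a=1
  step 11: m=6, q=11, a=1
  step 12: m=5, q=16, a=1
  step 13: m=11, q=5, a=5
  step 14: m=14, q=1, a=28
a_14 = 2*a_0 = 28, so the period closes here.
sqrt(201) = [14; 5, 1, 1, 1, 2, 1, 8, 1, 2, 1, 1, 1, 5, 28]
Period length = 14

14


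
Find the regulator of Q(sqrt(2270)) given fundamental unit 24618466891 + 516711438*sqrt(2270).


epsilon = 24618466891 + 516711438*sqrt(2270)
= 4.9237e+10
R = ln(4.9237e+10)
= 24.6199

24.6199


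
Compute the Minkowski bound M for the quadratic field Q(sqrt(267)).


d = 267, d mod 4 = 3, so disc(K) = 4d = 1068; |disc(K)| = 1068
Real quadratic field, so n = 2, s = r2 = 0, r1 = 2
M = (n!/n^n) * (4/pi)^s * sqrt(|disc(K)|) = (2!/2^2) * (4/pi)^0 * sqrt(1068)
= 0.5 * 1.000000 * 32.680269
= 16.3401

16.3401


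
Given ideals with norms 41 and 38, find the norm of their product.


N(IJ) = N(I) * N(J)
= 41 * 38
= 1558

1558


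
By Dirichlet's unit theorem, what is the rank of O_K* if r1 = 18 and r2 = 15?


By Dirichlet's unit theorem:
rank = r1 + r2 - 1
= 18 + 15 - 1
= 32

32


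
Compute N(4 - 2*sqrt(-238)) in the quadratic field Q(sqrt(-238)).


N(a + b*sqrt(d)) = a^2 - d*b^2
= (4)^2 - (-238)*(-2)^2
= 16 + 952
= 968

968


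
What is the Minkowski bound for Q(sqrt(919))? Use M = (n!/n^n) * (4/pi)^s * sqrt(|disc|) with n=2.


d = 919, d mod 4 = 3, so disc(K) = 4d = 3676; |disc(K)| = 3676
Real quadratic field, so n = 2, s = r2 = 0, r1 = 2
M = (n!/n^n) * (4/pi)^s * sqrt(|disc(K)|) = (2!/2^2) * (4/pi)^0 * sqrt(3676)
= 0.5 * 1.000000 * 60.630026
= 30.3150

30.3150


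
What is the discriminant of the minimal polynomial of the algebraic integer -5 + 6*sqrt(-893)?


The element -5 + 6*sqrt(-893) has minimal polynomial:
x^2 + 10*x + 32173
Discriminant = (10)^2 - 4*(32173)
= 100 - 128692
= -128592

-128592


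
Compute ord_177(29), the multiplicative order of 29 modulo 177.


We want ord_177(29), the smallest k >= 1 with 29^k = 1 mod 177.
n = 177 = 3 * 59, phi(177) = 116; the order divides phi(n).
Divisors of 116: 1, 2, 4, 29, 58, 116
Repeated squaring mod 177: 29^1 = 29, 29^2 = 133, 29^4 = 166, 29^8 = 121, 29^16 = 127, 29^32 = 22, 29^64 = 130
Test divisors in increasing order:
  k=1: 29^1 = 29 mod 177
  k=2: 29^2 = 133 mod 177
  k=4: 29^4 = 166 mod 177
  k=29: 29^29 = 127 * 121 * 166 * 29 = 119 mod 177
  k=58: 29^58 = 22 * 127 * 121 * 133 = 1 mod 177  <- first divisor giving 1
Order = 58

58


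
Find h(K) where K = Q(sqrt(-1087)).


K = Q(sqrt(-1087)). d mod 4 = 1, so D = disc(K) = d = -1087
h(K) equals the number of primitive reduced positive-definite forms (a, b, c) = a*x^2 + b*x*y + c*y^2 with b^2 - 4ac = D,
where reduced means |b| <= a <= c, with b >= 0 whenever |b| = a or a = c, and primitive means gcd(a, b, c) = 1.
Reduced forces 3a^2 <= |D| = 1087, so 1 <= a <= 19; b must have the parity of D, and c = (b^2 - D)/(4a) must be an integer >= a.
Enumerate a = 1..19, b in [-a, a]:
  a=1: (1, 1, 272)  [1]
  a=2: (2, -1, 136), (2, 1, 136)  [2]
  a=3: none
  a=4: (4, -1, 68), (4, 1, 68)  [2]
  a=5..7: none
  a=8: (8, -1, 34), (8, 1, 34)  [2]
  a=9..15: none
  a=16: (16, -1, 17), (16, 1, 17)  [2]
  a=17..19: none
Total reduced forms: 1 + 2 + 2 + 2 + 2 = 9
h = 9

9


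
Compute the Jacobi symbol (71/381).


Compute (71/381) via quadratic reciprocity:
  reciprocity: (71/381) -> +(381/71)
  reduce: (26/71)
  pull out 2: (2/71) = +1  (since 71 mod 8 = 7)
  reciprocity: (13/71) -> +(71/13)
  reduce: (6/13)
  pull out 2: (2/13) = -1  (since 13 mod 8 = 5)
  reciprocity: (3/13) -> +(13/3)
  reduce: (1/3)
  (1/3) = 1
Product of signs = -1

-1


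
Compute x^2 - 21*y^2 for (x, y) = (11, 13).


x^2 - d*y^2
= 11^2 - 21*13^2
= 121 - 3549
= -3428

-3428


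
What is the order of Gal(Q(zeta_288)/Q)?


|Gal(Q(zeta_288)/Q)| = phi(288)
= 96

96


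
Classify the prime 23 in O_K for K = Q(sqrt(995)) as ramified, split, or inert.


K = Q(sqrt(995)). Since d mod 4 = 3, disc(K) = 3980.
Check p | disc: 3980 mod 23 = 1.
p does not divide disc. Compute Legendre symbol (d/p):
6^((23-1)/2) mod 23 = 1
(d/p) = 1, so p splits: (p) = P*P' with e=1, f=1, g=2.
Therefore p is split.

split


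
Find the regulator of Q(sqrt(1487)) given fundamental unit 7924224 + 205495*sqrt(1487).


epsilon = 7924224 + 205495*sqrt(1487)
= 1.5848e+07
R = ln(1.5848e+07)
= 16.5786

16.5786


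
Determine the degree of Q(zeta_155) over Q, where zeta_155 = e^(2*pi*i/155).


The degree equals Euler's totient phi(155).
155 = 5 * 31
phi(155) = 120

120


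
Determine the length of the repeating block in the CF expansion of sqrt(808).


Run the CF algorithm for sqrt(808).
a_0 = floor(sqrt(808)) = 28; set m_0=0, q_0=1.
Recurrence: m' = q*a - m,  q' = (d - m'^2)/q,  a' = floor((a_0 + m')/q').
  step 1: m=28, q=24, a=2
  step 2: m=20, q=17, a=2
  step 3: m=14, q=36, a=1
  step 4: m=22, q=9, a=5
  step 5: m=23, q=31, a=1
  step 6: m=8, q=24, a=1
  step 7: m=16, q=23, a=1
  step 8: m=7, q=33, a=1
  step 9: m=26, q=4, a=13
  step 10: m=26, q=33, a=1
  step 11: m=7, q=23, a=1
  step 12: m=16, q=24, a=1
  step 13: m=8, q=31, a=1
  step 14: m=23, q=9, a=5
  step 15: m=22, q=36, a=1
  step 16: m=14, q=17, a=2
  step 17: m=20, q=24, a=2
  step 18: m=28, q=1, a=56
a_18 = 2*a_0 = 56, so the period closes here.
sqrt(808) = [28; 2, 2, 1, 5, 1, 1, 1, 1, 13, 1, 1, 1, 1, 5, 1, 2, 2, 56]
Period length = 18

18


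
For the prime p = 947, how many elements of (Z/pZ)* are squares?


For prime p, the number of non-zero quadratic residues is (p-1)/2.
= (947-1)/2
= 473

473


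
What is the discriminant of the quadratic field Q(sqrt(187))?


For K = Q(sqrt(d)) with d squarefree: disc(K) = d if d = 1 mod 4, and disc(K) = 4d if d = 2 or 3 mod 4.
Here d = 187, and d mod 4 = 3.
d = 3 mod 4, not 1 (O_K = Z[sqrt(d)]), so disc(K) = 4d = 4 * (187) = 748

748


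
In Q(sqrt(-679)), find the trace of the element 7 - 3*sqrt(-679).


Tr(a + b*sqrt(d)) = (a + b*sqrt(d)) + (a - b*sqrt(d)) = 2a
= 2 * (7)
= 14

14


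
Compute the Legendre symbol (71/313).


p = 313 is prime, so compute (71/313) with the reciprocity algorithm (Jacobi-symbol steps: pull out 2s via (2/n), flip via reciprocity, reduce):
  reciprocity: (71/313) -> +(313/71)
  reduce: (29/71)
  reciprocity: (29/71) -> +(71/29)
  reduce: (13/29)
  reciprocity: (13/29) -> +(29/13)
  reduce: (3/13)
  reciprocity: (3/13) -> +(13/3)
  reduce: (1/3)
  (1/3) = 1
Product of signs = 1
(71/313) = 1

1


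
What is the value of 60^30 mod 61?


p = 61 is prime and the exponent is (p-1)/2 = 30, so by Euler's criterion 60^30 = (60/61) = +1 or -1 mod 61.
Compute by square-and-multiply:
  30 = 16 + 8 + 4 + 2 (binary 11110)
  Repeated squaring mod 61: 60^1 = 60, 60^2 = 1, 60^4 = 1, 60^8 = 1, 60^16 = 1
  60^30 = 60^16 * 60^8 * 60^4 * 60^2 = 1 * 1 * 1 * 1 mod 61
    1 * 1 = 1 = 1 mod 61
    1 * 1 = 1 = 1 mod 61
    1 * 1 = 1 = 1 mod 61
  60^30 = 1 mod 61
Result 1: 60 is a quadratic residue mod 61.
60^30 mod 61 = 1

1


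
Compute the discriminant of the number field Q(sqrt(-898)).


For K = Q(sqrt(d)) with d squarefree: disc(K) = d if d = 1 mod 4, and disc(K) = 4d if d = 2 or 3 mod 4.
Here d = -898, and d mod 4 = 2.
d = 2 mod 4, not 1 (O_K = Z[sqrt(d)]), so disc(K) = 4d = 4 * (-898) = -3592

-3592


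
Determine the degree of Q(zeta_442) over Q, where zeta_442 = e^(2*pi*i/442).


The degree equals Euler's totient phi(442).
442 = 2 * 13 * 17
phi(442) = 192

192


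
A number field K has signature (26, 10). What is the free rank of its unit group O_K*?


By Dirichlet's unit theorem:
rank = r1 + r2 - 1
= 26 + 10 - 1
= 35

35


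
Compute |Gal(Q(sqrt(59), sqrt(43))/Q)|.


The 2 square roots of distinct primes are multiplicatively independent over Q,
so [K:Q] = 2^2 and Gal(K/Q) is isomorphic to (Z/2Z)^2.
|Gal| = 2^2 = 4

4


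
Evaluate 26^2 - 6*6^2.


x^2 - d*y^2
= 26^2 - 6*6^2
= 676 - 216
= 460

460


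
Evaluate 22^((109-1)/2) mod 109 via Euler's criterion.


p = 109 is prime and the exponent is (p-1)/2 = 54, so by Euler's criterion 22^54 = (22/109) = +1 or -1 mod 109.
Compute by square-and-multiply:
  54 = 32 + 16 + 4 + 2 (binary 110110)
  Repeated squaring mod 109: 22^1 = 22, 22^2 = 48, 22^4 = 15, 22^8 = 7, 22^16 = 49, 22^32 = 3
  22^54 = 22^32 * 22^16 * 22^4 * 22^2 = 3 * 49 * 15 * 48 mod 109
    3 * 49 = 147 = 38 mod 109
    38 * 15 = 570 = 25 mod 109
    25 * 48 = 1200 = 1 mod 109
  22^54 = 1 mod 109
Result 1: 22 is a quadratic residue mod 109.
22^54 mod 109 = 1

1


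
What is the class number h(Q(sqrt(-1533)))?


K = Q(sqrt(-1533)). d mod 4 = 3, so D = disc(K) = 4d = -6132
h(K) equals the number of primitive reduced positive-definite forms (a, b, c) = a*x^2 + b*x*y + c*y^2 with b^2 - 4ac = D,
where reduced means |b| <= a <= c, with b >= 0 whenever |b| = a or a = c, and primitive means gcd(a, b, c) = 1.
Reduced forces 3a^2 <= |D| = 6132, so 1 <= a <= 45; b must have the parity of D, and c = (b^2 - D)/(4a) must be an integer >= a.
Enumerate a = 1..45, b in [-a, a]:
  a=1: (1, 0, 1533)  [1]
  a=2: (2, 2, 767)  [1]
  a=3: (3, 0, 511)  [1]
  a=4..5: none
  a=6: (6, 6, 257)  [1]
  a=7: (7, 0, 219)  [1]
  a=8..12: none
  a=13: (13, -2, 118), (13, 2, 118)  [2]
  a=14: (14, 14, 113)  [1]
  a=15..18: none
  a=19: (19, -10, 82), (19, 10, 82)  [2]
  a=20: none
  a=21: (21, 0, 73)  [1]
  a=22: none
  a=23: (23, -20, 71), (23, 20, 71)  [2]
  a=24..25: none
  a=26: (26, -2, 59), (26, 2, 59)  [2]
  a=27..28: none
  a=29: (29, -4, 53), (29, 4, 53)  [2]
  a=30..36: none
  a=37: (37, -26, 46), (37, 26, 46)  [2]
  a=38: (38, -10, 41), (38, 10, 41)  [2]
  a=39: (39, -24, 43), (39, 24, 43)  [2]
  a=40..41: none
  a=42: (42, 42, 47)  [1]
  a=43..45: none
Total reduced forms: 1 + 1 + 1 + 1 + 1 + 2 + 1 + 2 + 1 + 2 + 2 + 2 + 2 + 2 + 2 + 1 = 24
h = 24

24


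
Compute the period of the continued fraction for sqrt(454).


Run the CF algorithm for sqrt(454).
a_0 = floor(sqrt(454)) = 21; set m_0=0, q_0=1.
Recurrence: m' = q*a - m,  q' = (d - m'^2)/q,  a' = floor((a_0 + m')/q').
  step 1: m=21, q=13, a=3
  step 2: m=18, q=10, a=3
  step 3: m=12, q=31, a=1
  step 4: m=19, q=3, a=13
  step 5: m=20, q=18, a=2
  step 6: m=16, q=11, a=3
  step 7: m=17, q=15, a=2
  step 8: m=13, q=19, a=1
  step 9: m=6, q=22, a=1
  step 10: m=16, q=9, a=4
  step 11: m=20, q=6, a=6
  step 12: m=16, q=33, a=1
  step 13: m=17, q=5, a=7
  step 14: m=18, q=26, a=1
  step 15: m=8, q=15, a=1
  step 16: m=7, q=27, a=1
  step 17: m=20, q=2, a=20
  step 18: m=20, q=27, a=1
  step 19: m=7, q=15, a=1
  step 20: m=8, q=26, a=1
  step 21: m=18, q=5, a=7
  step 22: m=17, q=33, a=1
  step 23: m=16, q=6, a=6
  step 24: m=20, q=9, a=4
  step 25: m=16, q=22, a=1
  step 26: m=6, q=19, a=1
  step 27: m=13, q=15, a=2
  step 28: m=17, q=11, a=3
  step 29: m=16, q=18, a=2
  step 30: m=20, q=3, a=13
  step 31: m=19, q=31, a=1
  step 32: m=12, q=10, a=3
  step 33: m=18, q=13, a=3
  step 34: m=21, q=1, a=42
a_34 = 2*a_0 = 42, so the period closes here.
sqrt(454) = [21; 3, 3, 1, 13, 2, 3, 2, 1, 1, 4, 6, 1, 7, 1, 1, 1, 20, 1, 1, 1, 7, 1, 6, 4, 1, 1, 2, 3, 2, 13, 1, 3, 3, 42]
Period length = 34

34


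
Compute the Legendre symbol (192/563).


p = 563 is prime, so compute (192/563) with the reciprocity algorithm (Jacobi-symbol steps: pull out 2s via (2/n), flip via reciprocity, reduce):
  pull out 2: (2/563) = -1  (since 563 mod 8 = 3)
  pull out 2: (2/563) = -1  (since 563 mod 8 = 3)
  pull out 2: (2/563) = -1  (since 563 mod 8 = 3)
  pull out 2: (2/563) = -1  (since 563 mod 8 = 3)
  pull out 2: (2/563) = -1  (since 563 mod 8 = 3)
  pull out 2: (2/563) = -1  (since 563 mod 8 = 3)
  reciprocity: (3/563) -> -(563/3)
  reduce: (2/3)
  pull out 2: (2/3) = -1  (since 3 mod 8 = 3)
  (1/3) = 1
Product of signs = 1
(192/563) = 1

1


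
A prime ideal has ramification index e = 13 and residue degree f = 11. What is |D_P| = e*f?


|D_P| = e * f
= 13 * 11
= 143

143


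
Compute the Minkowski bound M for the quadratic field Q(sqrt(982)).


d = 982, d mod 4 = 2, so disc(K) = 4d = 3928; |disc(K)| = 3928
Real quadratic field, so n = 2, s = r2 = 0, r1 = 2
M = (n!/n^n) * (4/pi)^s * sqrt(|disc(K)|) = (2!/2^2) * (4/pi)^0 * sqrt(3928)
= 0.5 * 1.000000 * 62.673758
= 31.3369

31.3369


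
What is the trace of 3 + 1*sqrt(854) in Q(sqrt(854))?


Tr(a + b*sqrt(d)) = (a + b*sqrt(d)) + (a - b*sqrt(d)) = 2a
= 2 * (3)
= 6

6


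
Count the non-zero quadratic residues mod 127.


For prime p, the number of non-zero quadratic residues is (p-1)/2.
= (127-1)/2
= 63

63


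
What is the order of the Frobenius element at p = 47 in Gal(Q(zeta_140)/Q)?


The Frobenius at p in Gal(Q(zeta_n)/Q) = (Z/nZ)* is the class of p, so its order is ord_140(47), the smallest k >= 1 with 47^k = 1 mod 140.
n = 140 = 2^2 * 5 * 7, phi(140) = 48; the order divides phi(n).
Divisors of 48: 1, 2, 3, 4, 6, 8, 12, 16, 24, 48
Repeated squaring mod 140: 47^1 = 47, 47^2 = 109, 47^4 = 121, 47^8 = 81, 47^16 = 121, 47^32 = 81
Test divisors in increasing order:
  k=1: 47^1 = 47 mod 140
  k=2: 47^2 = 109 mod 140
  k=3: 47^3 = 109 * 47 = 83 mod 140
  k=4: 47^4 = 121 mod 140
  k=6: 47^6 = 121 * 109 = 29 mod 140
  k=8: 47^8 = 81 mod 140
  k=12: 47^12 = 81 * 121 = 1 mod 140  <- first divisor giving 1
Order = 12

12


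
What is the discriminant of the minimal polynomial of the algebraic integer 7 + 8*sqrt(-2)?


The element 7 + 8*sqrt(-2) has minimal polynomial:
x^2 - 14*x + 177
Discriminant = (-14)^2 - 4*(177)
= 196 - 708
= -512

-512


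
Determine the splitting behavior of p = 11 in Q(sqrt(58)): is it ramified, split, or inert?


K = Q(sqrt(58)). Since d mod 4 = 2, disc(K) = 232.
Check p | disc: 232 mod 11 = 1.
p does not divide disc. Compute Legendre symbol (d/p):
3^((11-1)/2) mod 11 = 1
(d/p) = 1, so p splits: (p) = P*P' with e=1, f=1, g=2.
Therefore p is split.

split


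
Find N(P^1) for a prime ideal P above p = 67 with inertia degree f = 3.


N(P^a) = p^(a*f)
= 67^(1*3)
= 67^3
= 300763

300763


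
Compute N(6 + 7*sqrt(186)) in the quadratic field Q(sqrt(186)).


N(a + b*sqrt(d)) = a^2 - d*b^2
= (6)^2 - (186)*(7)^2
= 36 - 9114
= -9078

-9078


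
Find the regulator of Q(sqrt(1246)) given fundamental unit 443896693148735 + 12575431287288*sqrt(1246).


epsilon = 443896693148735 + 12575431287288*sqrt(1246)
= 8.8779e+14
R = ln(8.8779e+14)
= 34.4198

34.4198


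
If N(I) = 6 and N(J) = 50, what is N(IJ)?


N(IJ) = N(I) * N(J)
= 6 * 50
= 300

300


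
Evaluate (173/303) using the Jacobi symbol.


Compute (173/303) via quadratic reciprocity:
  reciprocity: (173/303) -> +(303/173)
  reduce: (130/173)
  pull out 2: (2/173) = -1  (since 173 mod 8 = 5)
  reciprocity: (65/173) -> +(173/65)
  reduce: (43/65)
  reciprocity: (43/65) -> +(65/43)
  reduce: (22/43)
  pull out 2: (2/43) = -1  (since 43 mod 8 = 3)
  reciprocity: (11/43) -> -(43/11)
  reduce: (10/11)
  pull out 2: (2/11) = -1  (since 11 mod 8 = 3)
  reciprocity: (5/11) -> +(11/5)
  reduce: (1/5)
  (1/5) = 1
Product of signs = 1

1


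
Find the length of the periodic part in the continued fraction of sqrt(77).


Run the CF algorithm for sqrt(77).
a_0 = floor(sqrt(77)) = 8; set m_0=0, q_0=1.
Recurrence: m' = q*a - m,  q' = (d - m'^2)/q,  a' = floor((a_0 + m')/q').
  step 1: m=8, q=13, a=1
  step 2: m=5, q=4, a=3
  step 3: m=7, q=7, a=2
  step 4: m=7, q=4, a=3
  step 5: m=5, q=13, a=1
  step 6: m=8, q=1, a=16
a_6 = 2*a_0 = 16, so the period closes here.
sqrt(77) = [8; 1, 3, 2, 3, 1, 16]
Period length = 6

6


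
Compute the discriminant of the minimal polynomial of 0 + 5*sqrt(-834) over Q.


The element 0 + 5*sqrt(-834) has minimal polynomial:
x^2 + 0*x + 20850
Discriminant = (0)^2 - 4*(20850)
= 0 - 83400
= -83400

-83400


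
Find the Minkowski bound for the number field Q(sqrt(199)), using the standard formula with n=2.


d = 199, d mod 4 = 3, so disc(K) = 4d = 796; |disc(K)| = 796
Real quadratic field, so n = 2, s = r2 = 0, r1 = 2
M = (n!/n^n) * (4/pi)^s * sqrt(|disc(K)|) = (2!/2^2) * (4/pi)^0 * sqrt(796)
= 0.5 * 1.000000 * 28.213472
= 14.1067

14.1067


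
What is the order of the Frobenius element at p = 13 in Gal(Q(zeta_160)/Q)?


The Frobenius at p in Gal(Q(zeta_n)/Q) = (Z/nZ)* is the class of p, so its order is ord_160(13), the smallest k >= 1 with 13^k = 1 mod 160.
n = 160 = 2^5 * 5, phi(160) = 64; the order divides phi(n).
Divisors of 64: 1, 2, 4, 8, 16, 32, 64
Repeated squaring mod 160: 13^1 = 13, 13^2 = 9, 13^4 = 81, 13^8 = 1, 13^16 = 1, 13^32 = 1, 13^64 = 1
Test divisors in increasing order:
  k=1: 13^1 = 13 mod 160
  k=2: 13^2 = 9 mod 160
  k=4: 13^4 = 81 mod 160
  k=8: 13^8 = 1 mod 160  <- first divisor giving 1
Order = 8

8


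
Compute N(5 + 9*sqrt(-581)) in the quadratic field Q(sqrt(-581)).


N(a + b*sqrt(d)) = a^2 - d*b^2
= (5)^2 - (-581)*(9)^2
= 25 + 47061
= 47086

47086


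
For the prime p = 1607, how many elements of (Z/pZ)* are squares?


For prime p, the number of non-zero quadratic residues is (p-1)/2.
= (1607-1)/2
= 803

803


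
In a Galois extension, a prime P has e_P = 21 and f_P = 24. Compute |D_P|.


|D_P| = e * f
= 21 * 24
= 504

504


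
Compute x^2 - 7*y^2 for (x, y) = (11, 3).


x^2 - d*y^2
= 11^2 - 7*3^2
= 121 - 63
= 58

58


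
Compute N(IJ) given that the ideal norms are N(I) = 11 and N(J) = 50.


N(IJ) = N(I) * N(J)
= 11 * 50
= 550

550


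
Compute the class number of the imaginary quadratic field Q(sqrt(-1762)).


K = Q(sqrt(-1762)). d mod 4 = 2, so D = disc(K) = 4d = -7048
h(K) equals the number of primitive reduced positive-definite forms (a, b, c) = a*x^2 + b*x*y + c*y^2 with b^2 - 4ac = D,
where reduced means |b| <= a <= c, with b >= 0 whenever |b| = a or a = c, and primitive means gcd(a, b, c) = 1.
Reduced forces 3a^2 <= |D| = 7048, so 1 <= a <= 48; b must have the parity of D, and c = (b^2 - D)/(4a) must be an integer >= a.
Enumerate a = 1..48, b in [-a, a]:
  a=1: (1, 0, 1762)  [1]
  a=2: (2, 0, 881)  [1]
  a=3..6: none
  a=7: (7, -6, 253), (7, 6, 253)  [2]
  a=8..10: none
  a=11: (11, -6, 161), (11, 6, 161)  [2]
  a=12..13: none
  a=14: (14, -8, 127), (14, 8, 127)  [2]
  a=15..18: none
  a=19: (19, -18, 97), (19, 18, 97)  [2]
  a=20..21: none
  a=22: (22, -16, 83), (22, 16, 83)  [2]
  a=23: (23, -6, 77), (23, 6, 77)  [2]
  a=24..28: none
  a=29: (29, -12, 62), (29, 12, 62)  [2]
  a=30: none
  a=31: (31, -12, 58), (31, 12, 58)  [2]
  a=32..37: none
  a=38: (38, -20, 49), (38, 20, 49)  [2]
  a=39..40: none
  a=41: (41, -2, 43), (41, 2, 43)  [2]
  a=42..45: none
  a=46: (46, -40, 47), (46, 40, 47)  [2]
  a=47..48: none
Total reduced forms: 1 + 1 + 2 + 2 + 2 + 2 + 2 + 2 + 2 + 2 + 2 + 2 + 2 = 24
h = 24

24


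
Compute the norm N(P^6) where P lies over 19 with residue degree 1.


N(P^a) = p^(a*f)
= 19^(6*1)
= 19^6
= 47045881

47045881


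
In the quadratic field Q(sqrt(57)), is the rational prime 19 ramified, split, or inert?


K = Q(sqrt(57)). Since d mod 4 = 1, disc(K) = 57.
Check p | disc: 57 mod 19 = 0.
p divides disc, so p ramifies: (p) = P^2 with e=2, f=1, g=1.
Therefore p is ramified.

ramified


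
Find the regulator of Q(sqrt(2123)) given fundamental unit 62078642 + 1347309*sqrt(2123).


epsilon = 62078642 + 1347309*sqrt(2123)
= 1.2416e+08
R = ln(1.2416e+08)
= 18.6371

18.6371


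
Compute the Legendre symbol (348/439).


p = 439 is prime, so compute (348/439) with the reciprocity algorithm (Jacobi-symbol steps: pull out 2s via (2/n), flip via reciprocity, reduce):
  pull out 2: (2/439) = +1  (since 439 mod 8 = 7)
  pull out 2: (2/439) = +1  (since 439 mod 8 = 7)
  reciprocity: (87/439) -> -(439/87)
  reduce: (4/87)
  pull out 2: (2/87) = +1  (since 87 mod 8 = 7)
  pull out 2: (2/87) = +1  (since 87 mod 8 = 7)
  (1/87) = 1
Product of signs = -1
(348/439) = -1

-1


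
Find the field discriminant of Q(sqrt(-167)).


For K = Q(sqrt(d)) with d squarefree: disc(K) = d if d = 1 mod 4, and disc(K) = 4d if d = 2 or 3 mod 4.
Here d = -167, and d mod 4 = 1.
d = 1 mod 4 (O_K = Z[(1+sqrt(d))/2]), so disc(K) = d = -167

-167


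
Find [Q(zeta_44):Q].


The degree equals Euler's totient phi(44).
44 = 2^2 * 11
phi(44) = 20

20


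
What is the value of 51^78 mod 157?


p = 157 is prime and the exponent is (p-1)/2 = 78, so by Euler's criterion 51^78 = (51/157) = +1 or -1 mod 157.
Compute by square-and-multiply:
  78 = 64 + 8 + 4 + 2 (binary 1001110)
  Repeated squaring mod 157: 51^1 = 51, 51^2 = 89, 51^4 = 71, 51^8 = 17, 51^16 = 132, 51^32 = 154, 51^64 = 9
  51^78 = 51^64 * 51^8 * 51^4 * 51^2 = 9 * 17 * 71 * 89 mod 157
    9 * 17 = 153 = 153 mod 157
    153 * 71 = 10863 = 30 mod 157
    30 * 89 = 2670 = 1 mod 157
  51^78 = 1 mod 157
Result 1: 51 is a quadratic residue mod 157.
51^78 mod 157 = 1

1


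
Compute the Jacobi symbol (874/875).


Compute (874/875) via quadratic reciprocity:
  pull out 2: (2/875) = -1  (since 875 mod 8 = 3)
  reciprocity: (437/875) -> +(875/437)
  reduce: (1/437)
  (1/437) = 1
Product of signs = -1

-1


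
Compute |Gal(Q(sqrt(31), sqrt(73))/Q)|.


The 2 square roots of distinct primes are multiplicatively independent over Q,
so [K:Q] = 2^2 and Gal(K/Q) is isomorphic to (Z/2Z)^2.
|Gal| = 2^2 = 4

4


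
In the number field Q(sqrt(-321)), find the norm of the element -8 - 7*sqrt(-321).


N(a + b*sqrt(d)) = a^2 - d*b^2
= (-8)^2 - (-321)*(-7)^2
= 64 + 15729
= 15793

15793


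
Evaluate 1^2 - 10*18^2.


x^2 - d*y^2
= 1^2 - 10*18^2
= 1 - 3240
= -3239

-3239


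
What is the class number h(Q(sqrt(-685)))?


K = Q(sqrt(-685)). d mod 4 = 3, so D = disc(K) = 4d = -2740
h(K) equals the number of primitive reduced positive-definite forms (a, b, c) = a*x^2 + b*x*y + c*y^2 with b^2 - 4ac = D,
where reduced means |b| <= a <= c, with b >= 0 whenever |b| = a or a = c, and primitive means gcd(a, b, c) = 1.
Reduced forces 3a^2 <= |D| = 2740, so 1 <= a <= 30; b must have the parity of D, and c = (b^2 - D)/(4a) must be an integer >= a.
Enumerate a = 1..30, b in [-a, a]:
  a=1: (1, 0, 685)  [1]
  a=2: (2, 2, 343)  [1]
  a=3..4: none
  a=5: (5, 0, 137)  [1]
  a=6: none
  a=7: (7, -2, 98), (7, 2, 98)  [2]
  a=8..9: none
  a=10: (10, 10, 71)  [1]
  a=11..12: none
  a=13: (13, -4, 53), (13, 4, 53)  [2]
  a=14: (14, -2, 49), (14, 2, 49)  [2]
  a=15..25: none
  a=26: (26, -22, 31), (26, 22, 31)  [2]
  a=27..30: none
Total reduced forms: 1 + 1 + 1 + 2 + 1 + 2 + 2 + 2 = 12
h = 12

12


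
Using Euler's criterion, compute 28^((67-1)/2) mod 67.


p = 67 is prime and the exponent is (p-1)/2 = 33, so by Euler's criterion 28^33 = (28/67) = +1 or -1 mod 67.
Compute by square-and-multiply:
  33 = 32 + 1 (binary 100001)
  Repeated squaring mod 67: 28^1 = 28, 28^2 = 47, 28^4 = 65, 28^8 = 4, 28^16 = 16, 28^32 = 55
  28^33 = 28^32 * 28^1 = 55 * 28 mod 67
    55 * 28 = 1540 = 66 mod 67
  28^33 = 66 mod 67
Result 66 = p - 1 = -1 mod 67: 28 is a quadratic non-residue mod 67. As a residue in [0, p-1] the value is 66.
28^33 mod 67 = 66

66


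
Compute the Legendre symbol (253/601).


p = 601 is prime, so compute (253/601) with the reciprocity algorithm (Jacobi-symbol steps: pull out 2s via (2/n), flip via reciprocity, reduce):
  reciprocity: (253/601) -> +(601/253)
  reduce: (95/253)
  reciprocity: (95/253) -> +(253/95)
  reduce: (63/95)
  reciprocity: (63/95) -> -(95/63)
  reduce: (32/63)
  pull out 2: (2/63) = +1  (since 63 mod 8 = 7)
  pull out 2: (2/63) = +1  (since 63 mod 8 = 7)
  pull out 2: (2/63) = +1  (since 63 mod 8 = 7)
  pull out 2: (2/63) = +1  (since 63 mod 8 = 7)
  pull out 2: (2/63) = +1  (since 63 mod 8 = 7)
  (1/63) = 1
Product of signs = -1
(253/601) = -1

-1


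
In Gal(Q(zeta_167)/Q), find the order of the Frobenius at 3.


The Frobenius at p in Gal(Q(zeta_n)/Q) = (Z/nZ)* is the class of p, so its order is ord_167(3), the smallest k >= 1 with 3^k = 1 mod 167.
n = 167 = 167, phi(167) = 166; the order divides phi(n).
Divisors of 166: 1, 2, 83, 166
Repeated squaring mod 167: 3^1 = 3, 3^2 = 9, 3^4 = 81, 3^8 = 48, 3^16 = 133, 3^32 = 154, 3^64 = 2, 3^128 = 4
Test divisors in increasing order:
  k=1: 3^1 = 3 mod 167
  k=2: 3^2 = 9 mod 167
  k=83: 3^83 = 2 * 133 * 9 * 3 = 1 mod 167  <- first divisor giving 1
Order = 83

83


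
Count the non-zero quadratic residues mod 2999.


For prime p, the number of non-zero quadratic residues is (p-1)/2.
= (2999-1)/2
= 1499

1499


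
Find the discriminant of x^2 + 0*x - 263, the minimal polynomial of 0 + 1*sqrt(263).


The element 0 + 1*sqrt(263) has minimal polynomial:
x^2 + 0*x - 263
Discriminant = (0)^2 - 4*(-263)
= 0 + 1052
= 1052

1052


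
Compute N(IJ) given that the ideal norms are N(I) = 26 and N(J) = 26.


N(IJ) = N(I) * N(J)
= 26 * 26
= 676

676


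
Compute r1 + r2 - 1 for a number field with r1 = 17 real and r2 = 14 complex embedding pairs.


By Dirichlet's unit theorem:
rank = r1 + r2 - 1
= 17 + 14 - 1
= 30

30


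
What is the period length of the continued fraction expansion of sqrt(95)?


Run the CF algorithm for sqrt(95).
a_0 = floor(sqrt(95)) = 9; set m_0=0, q_0=1.
Recurrence: m' = q*a - m,  q' = (d - m'^2)/q,  a' = floor((a_0 + m')/q').
  step 1: m=9, q=14, a=1
  step 2: m=5, q=5, a=2
  step 3: m=5, q=14, a=1
  step 4: m=9, q=1, a=18
a_4 = 2*a_0 = 18, so the period closes here.
sqrt(95) = [9; 1, 2, 1, 18]
Period length = 4

4


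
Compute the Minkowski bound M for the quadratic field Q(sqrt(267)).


d = 267, d mod 4 = 3, so disc(K) = 4d = 1068; |disc(K)| = 1068
Real quadratic field, so n = 2, s = r2 = 0, r1 = 2
M = (n!/n^n) * (4/pi)^s * sqrt(|disc(K)|) = (2!/2^2) * (4/pi)^0 * sqrt(1068)
= 0.5 * 1.000000 * 32.680269
= 16.3401

16.3401


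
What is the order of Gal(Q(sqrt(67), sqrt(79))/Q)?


The 2 square roots of distinct primes are multiplicatively independent over Q,
so [K:Q] = 2^2 and Gal(K/Q) is isomorphic to (Z/2Z)^2.
|Gal| = 2^2 = 4

4


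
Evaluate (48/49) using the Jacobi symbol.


Compute (48/49) via quadratic reciprocity:
  pull out 2: (2/49) = +1  (since 49 mod 8 = 1)
  pull out 2: (2/49) = +1  (since 49 mod 8 = 1)
  pull out 2: (2/49) = +1  (since 49 mod 8 = 1)
  pull out 2: (2/49) = +1  (since 49 mod 8 = 1)
  reciprocity: (3/49) -> +(49/3)
  reduce: (1/3)
  (1/3) = 1
Product of signs = 1

1


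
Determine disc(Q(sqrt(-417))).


For K = Q(sqrt(d)) with d squarefree: disc(K) = d if d = 1 mod 4, and disc(K) = 4d if d = 2 or 3 mod 4.
Here d = -417, and d mod 4 = 3.
d = 3 mod 4, not 1 (O_K = Z[sqrt(d)]), so disc(K) = 4d = 4 * (-417) = -1668

-1668


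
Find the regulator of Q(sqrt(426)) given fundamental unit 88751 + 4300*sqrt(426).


epsilon = 88751 + 4300*sqrt(426)
= 177502.0000
R = ln(177502.0000)
= 12.0867

12.0867


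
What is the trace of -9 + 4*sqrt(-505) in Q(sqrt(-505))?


Tr(a + b*sqrt(d)) = (a + b*sqrt(d)) + (a - b*sqrt(d)) = 2a
= 2 * (-9)
= -18

-18


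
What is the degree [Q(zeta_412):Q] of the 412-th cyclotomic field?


The degree equals Euler's totient phi(412).
412 = 2^2 * 103
phi(412) = 204

204


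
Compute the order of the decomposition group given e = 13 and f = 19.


|D_P| = e * f
= 13 * 19
= 247

247


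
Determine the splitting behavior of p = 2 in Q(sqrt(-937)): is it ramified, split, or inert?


K = Q(sqrt(-937)). Since d mod 4 = 3, disc(K) = -3748.
Check p | disc: -3748 mod 2 = 0.
p divides disc, so p ramifies: (p) = P^2 with e=2, f=1, g=1.
Therefore p is ramified.

ramified


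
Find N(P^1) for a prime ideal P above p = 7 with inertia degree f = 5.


N(P^a) = p^(a*f)
= 7^(1*5)
= 7^5
= 16807

16807


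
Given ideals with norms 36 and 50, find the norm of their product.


N(IJ) = N(I) * N(J)
= 36 * 50
= 1800

1800


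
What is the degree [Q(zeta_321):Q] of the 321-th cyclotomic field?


The degree equals Euler's totient phi(321).
321 = 3 * 107
phi(321) = 212

212


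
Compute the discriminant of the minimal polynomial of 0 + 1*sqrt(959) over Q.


The element 0 + 1*sqrt(959) has minimal polynomial:
x^2 + 0*x - 959
Discriminant = (0)^2 - 4*(-959)
= 0 + 3836
= 3836

3836


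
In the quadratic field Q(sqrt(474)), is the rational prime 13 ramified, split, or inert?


K = Q(sqrt(474)). Since d mod 4 = 2, disc(K) = 1896.
Check p | disc: 1896 mod 13 = 11.
p does not divide disc. Compute Legendre symbol (d/p):
6^((13-1)/2) mod 13 = -1
(d/p) = -1, so p is inert: (p) stays prime with e=1, f=2, g=1.
Therefore p is inert.

inert


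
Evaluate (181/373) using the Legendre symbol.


p = 373 is prime, so compute (181/373) with the reciprocity algorithm (Jacobi-symbol steps: pull out 2s via (2/n), flip via reciprocity, reduce):
  reciprocity: (181/373) -> +(373/181)
  reduce: (11/181)
  reciprocity: (11/181) -> +(181/11)
  reduce: (5/11)
  reciprocity: (5/11) -> +(11/5)
  reduce: (1/5)
  (1/5) = 1
Product of signs = 1
(181/373) = 1

1


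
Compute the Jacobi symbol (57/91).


Compute (57/91) via quadratic reciprocity:
  reciprocity: (57/91) -> +(91/57)
  reduce: (34/57)
  pull out 2: (2/57) = +1  (since 57 mod 8 = 1)
  reciprocity: (17/57) -> +(57/17)
  reduce: (6/17)
  pull out 2: (2/17) = +1  (since 17 mod 8 = 1)
  reciprocity: (3/17) -> +(17/3)
  reduce: (2/3)
  pull out 2: (2/3) = -1  (since 3 mod 8 = 3)
  (1/3) = 1
Product of signs = -1

-1


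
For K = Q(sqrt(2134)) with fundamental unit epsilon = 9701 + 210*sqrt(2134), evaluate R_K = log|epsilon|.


epsilon = 9701 + 210*sqrt(2134)
= 19401.9999
R = ln(19401.9999)
= 9.8731

9.8731


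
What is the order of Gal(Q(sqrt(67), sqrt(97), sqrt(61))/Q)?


The 3 square roots of distinct primes are multiplicatively independent over Q,
so [K:Q] = 2^3 and Gal(K/Q) is isomorphic to (Z/2Z)^3.
|Gal| = 2^3 = 8

8


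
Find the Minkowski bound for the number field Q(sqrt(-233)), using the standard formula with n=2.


d = -233, d mod 4 = 3, so disc(K) = 4d = -932; |disc(K)| = 932
Imaginary quadratic field, so n = 2, s = r2 = 1, r1 = 0
M = (n!/n^n) * (4/pi)^s * sqrt(|disc(K)|) = (2!/2^2) * (4/pi)^1 * sqrt(932)
= 0.5 * 1.273240 * 30.528675
= 19.4352

19.4352


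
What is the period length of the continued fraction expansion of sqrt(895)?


Run the CF algorithm for sqrt(895).
a_0 = floor(sqrt(895)) = 29; set m_0=0, q_0=1.
Recurrence: m' = q*a - m,  q' = (d - m'^2)/q,  a' = floor((a_0 + m')/q').
  step 1: m=29, q=54, a=1
  step 2: m=25, q=5, a=10
  step 3: m=25, q=54, a=1
  step 4: m=29, q=1, a=58
a_4 = 2*a_0 = 58, so the period closes here.
sqrt(895) = [29; 1, 10, 1, 58]
Period length = 4

4


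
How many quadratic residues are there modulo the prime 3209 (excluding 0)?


For prime p, the number of non-zero quadratic residues is (p-1)/2.
= (3209-1)/2
= 1604

1604


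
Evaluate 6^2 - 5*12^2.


x^2 - d*y^2
= 6^2 - 5*12^2
= 36 - 720
= -684

-684


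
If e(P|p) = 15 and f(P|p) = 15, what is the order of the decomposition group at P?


|D_P| = e * f
= 15 * 15
= 225

225


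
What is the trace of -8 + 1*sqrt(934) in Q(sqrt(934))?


Tr(a + b*sqrt(d)) = (a + b*sqrt(d)) + (a - b*sqrt(d)) = 2a
= 2 * (-8)
= -16

-16


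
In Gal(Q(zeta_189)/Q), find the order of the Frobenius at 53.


The Frobenius at p in Gal(Q(zeta_n)/Q) = (Z/nZ)* is the class of p, so its order is ord_189(53), the smallest k >= 1 with 53^k = 1 mod 189.
n = 189 = 3^3 * 7, phi(189) = 108; the order divides phi(n).
Divisors of 108: 1, 2, 3, 4, 6, 9, 12, 18, 27, 36, 54, 108
Repeated squaring mod 189: 53^1 = 53, 53^2 = 163, 53^4 = 109, 53^8 = 163, 53^16 = 109, 53^32 = 163, 53^64 = 109
Test divisors in increasing order:
  k=1: 53^1 = 53 mod 189
  k=2: 53^2 = 163 mod 189
  k=3: 53^3 = 163 * 53 = 134 mod 189
  k=4: 53^4 = 109 mod 189
  k=6: 53^6 = 109 * 163 = 1 mod 189  <- first divisor giving 1
Order = 6

6


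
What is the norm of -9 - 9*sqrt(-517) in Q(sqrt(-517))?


N(a + b*sqrt(d)) = a^2 - d*b^2
= (-9)^2 - (-517)*(-9)^2
= 81 + 41877
= 41958

41958


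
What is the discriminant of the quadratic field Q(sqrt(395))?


For K = Q(sqrt(d)) with d squarefree: disc(K) = d if d = 1 mod 4, and disc(K) = 4d if d = 2 or 3 mod 4.
Here d = 395, and d mod 4 = 3.
d = 3 mod 4, not 1 (O_K = Z[sqrt(d)]), so disc(K) = 4d = 4 * (395) = 1580

1580


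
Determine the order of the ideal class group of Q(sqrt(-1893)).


K = Q(sqrt(-1893)). d mod 4 = 3, so D = disc(K) = 4d = -7572
h(K) equals the number of primitive reduced positive-definite forms (a, b, c) = a*x^2 + b*x*y + c*y^2 with b^2 - 4ac = D,
where reduced means |b| <= a <= c, with b >= 0 whenever |b| = a or a = c, and primitive means gcd(a, b, c) = 1.
Reduced forces 3a^2 <= |D| = 7572, so 1 <= a <= 50; b must have the parity of D, and c = (b^2 - D)/(4a) must be an integer >= a.
Enumerate a = 1..50, b in [-a, a]:
  a=1: (1, 0, 1893)  [1]
  a=2: (2, 2, 947)  [1]
  a=3: (3, 0, 631)  [1]
  a=4..5: none
  a=6: (6, 6, 317)  [1]
  a=7: (7, -4, 271), (7, 4, 271)  [2]
  a=8..13: none
  a=14: (14, -10, 137), (14, 10, 137)  [2]
  a=15..18: none
  a=19: (19, -16, 103), (19, 16, 103)  [2]
  a=20: none
  a=21: (21, -18, 94), (21, 18, 94)  [2]
  a=22: none
  a=23: (23, -8, 83), (23, 8, 83)  [2]
  a=24..37: none
  a=38: (38, -22, 53), (38, 22, 53)  [2]
  a=39..41: none
  a=42: (42, -18, 47), (42, 18, 47)  [2]
  a=43..45: none
  a=46: (46, -38, 49), (46, 38, 49)  [2]
  a=47..50: none
Total reduced forms: 1 + 1 + 1 + 1 + 2 + 2 + 2 + 2 + 2 + 2 + 2 + 2 = 20
h = 20

20


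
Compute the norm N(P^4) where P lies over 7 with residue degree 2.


N(P^a) = p^(a*f)
= 7^(4*2)
= 7^8
= 5764801

5764801


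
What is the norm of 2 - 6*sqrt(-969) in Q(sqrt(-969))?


N(a + b*sqrt(d)) = a^2 - d*b^2
= (2)^2 - (-969)*(-6)^2
= 4 + 34884
= 34888

34888


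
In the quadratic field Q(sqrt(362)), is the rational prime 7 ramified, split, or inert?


K = Q(sqrt(362)). Since d mod 4 = 2, disc(K) = 1448.
Check p | disc: 1448 mod 7 = 6.
p does not divide disc. Compute Legendre symbol (d/p):
5^((7-1)/2) mod 7 = -1
(d/p) = -1, so p is inert: (p) stays prime with e=1, f=2, g=1.
Therefore p is inert.

inert


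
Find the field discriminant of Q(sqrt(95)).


For K = Q(sqrt(d)) with d squarefree: disc(K) = d if d = 1 mod 4, and disc(K) = 4d if d = 2 or 3 mod 4.
Here d = 95, and d mod 4 = 3.
d = 3 mod 4, not 1 (O_K = Z[sqrt(d)]), so disc(K) = 4d = 4 * (95) = 380

380


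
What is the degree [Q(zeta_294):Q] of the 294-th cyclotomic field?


The degree equals Euler's totient phi(294).
294 = 2 * 3 * 7^2
phi(294) = 84

84


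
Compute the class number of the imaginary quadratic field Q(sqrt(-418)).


K = Q(sqrt(-418)). d mod 4 = 2, so D = disc(K) = 4d = -1672
h(K) equals the number of primitive reduced positive-definite forms (a, b, c) = a*x^2 + b*x*y + c*y^2 with b^2 - 4ac = D,
where reduced means |b| <= a <= c, with b >= 0 whenever |b| = a or a = c, and primitive means gcd(a, b, c) = 1.
Reduced forces 3a^2 <= |D| = 1672, so 1 <= a <= 23; b must have the parity of D, and c = (b^2 - D)/(4a) must be an integer >= a.
Enumerate a = 1..23, b in [-a, a]:
  a=1: (1, 0, 418)  [1]
  a=2: (2, 0, 209)  [1]
  a=3..6: none
  a=7: (7, -6, 61), (7, 6, 61)  [2]
  a=8..10: none
  a=11: (11, 0, 38)  [1]
  a=12..13: none
  a=14: (14, -8, 31), (14, 8, 31)  [2]
  a=15..18: none
  a=19: (19, 0, 22)  [1]
  a=20..23: none
Total reduced forms: 1 + 1 + 2 + 1 + 2 + 1 = 8
h = 8

8
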